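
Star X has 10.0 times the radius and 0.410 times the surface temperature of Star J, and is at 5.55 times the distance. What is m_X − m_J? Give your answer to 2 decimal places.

L_X/L_J = (10.0)²(0.410)⁴ = 2.826.
F_X/F_J = (L_X/L_J)/(d_X/d_J)² = 2.826/30.80 = 0.09174.
m_X − m_J = −2.5 log₁₀(0.09174) = 2.59.

2.59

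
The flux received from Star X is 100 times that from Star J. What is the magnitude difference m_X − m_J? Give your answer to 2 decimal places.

-5.00

m_X − m_J = −2.5 log₁₀(F_X/F_J) = −2.5 log₁₀(100) = −2.5 × (2.000) = -5.000.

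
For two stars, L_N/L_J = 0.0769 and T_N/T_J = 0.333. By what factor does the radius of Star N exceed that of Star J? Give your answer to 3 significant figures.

2.50

L ∝ R²T⁴ gives R ∝ √L / T², so
R_N/R_J = √(0.0769) / (0.333)² = 0.2773 / 0.1109 = 2.501.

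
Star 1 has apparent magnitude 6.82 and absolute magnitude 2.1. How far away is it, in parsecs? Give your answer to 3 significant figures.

m − M = 5 log₁₀(d/10 pc)
6.82 − (2.1) = 4.72 = 5 log₁₀(d/10)
d = 10 × 10^(4.72/5) = 10 × 10^0.944 = 87.90 pc.

87.9 pc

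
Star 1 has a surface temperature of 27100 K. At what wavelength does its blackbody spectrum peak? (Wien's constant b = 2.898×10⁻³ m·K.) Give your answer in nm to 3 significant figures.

λ_max = b/T = 2.898×10⁻³ / 27100 = 1.07×10^-7 m = 106.9 nm.

107 nm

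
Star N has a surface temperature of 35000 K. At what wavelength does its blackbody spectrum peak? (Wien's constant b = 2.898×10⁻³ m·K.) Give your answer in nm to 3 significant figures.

λ_max = b/T = 2.898×10⁻³ / 35000 = 8.28×10^-8 m = 82.80 nm.

82.8 nm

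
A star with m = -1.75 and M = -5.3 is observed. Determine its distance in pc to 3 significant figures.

51.3 pc

m − M = 5 log₁₀(d/10 pc)
-1.75 − (-5.3) = 3.55 = 5 log₁₀(d/10)
d = 10 × 10^(3.55/5) = 10 × 10^0.710 = 51.29 pc.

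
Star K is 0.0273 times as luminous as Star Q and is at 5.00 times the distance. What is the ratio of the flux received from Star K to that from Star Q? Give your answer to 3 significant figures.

F = L/(4πd²), so F_K/F_Q = (L_K/L_Q) / (d_K/d_Q)²
= 0.0273 / (5.00)² = 0.0273 / 25.00 = 0.001092.

0.00109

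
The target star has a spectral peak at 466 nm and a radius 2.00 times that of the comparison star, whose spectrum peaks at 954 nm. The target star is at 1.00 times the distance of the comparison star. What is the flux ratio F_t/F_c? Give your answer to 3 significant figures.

70.3

Wien's law: T_t/T_c = λ_c/λ_t = 954/466 = 2.047.
L_t/L_c = (R_t/R_c)²(T_t/T_c)⁴ = (2.00)²(2.047)⁴ = 70.26.
F_t/F_c = (L_t/L_c)/(d_t/d_c)² = 70.26/(1.00)² = 70.26.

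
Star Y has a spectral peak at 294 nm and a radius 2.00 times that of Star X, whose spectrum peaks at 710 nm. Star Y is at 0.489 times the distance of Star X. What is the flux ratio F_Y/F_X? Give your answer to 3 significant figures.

Wien's law: T_Y/T_X = λ_X/λ_Y = 710/294 = 2.415.
L_Y/L_X = (R_Y/R_X)²(T_Y/T_X)⁴ = (2.00)²(2.415)⁴ = 136.1.
F_Y/F_X = (L_Y/L_X)/(d_Y/d_X)² = 136.1/(0.489)² = 569.0.

569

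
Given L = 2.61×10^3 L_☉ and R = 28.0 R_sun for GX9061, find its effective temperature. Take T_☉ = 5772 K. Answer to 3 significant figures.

T/T_☉ = (L/L_☉)^(1/4) / (R/R_☉)^(1/2)
T = 5772 × (2.61×10^3)^(1/4) / √(28.0) = 5772 × 7.148 / 5.292 = 7797 K.

7.80×10^3 K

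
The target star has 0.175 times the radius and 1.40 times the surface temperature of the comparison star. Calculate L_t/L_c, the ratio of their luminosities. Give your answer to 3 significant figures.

0.118

From the Stefan–Boltzmann law, L ∝ R²T⁴, so
L_t/L_c = (R_t/R_c)² (T_t/T_c)⁴ = (0.175)² × (1.40)⁴ = 0.03062 × 3.842 = 0.1176.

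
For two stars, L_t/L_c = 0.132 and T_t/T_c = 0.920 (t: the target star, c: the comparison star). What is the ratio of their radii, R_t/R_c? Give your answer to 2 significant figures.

0.43

L ∝ R²T⁴ gives R ∝ √L / T², so
R_t/R_c = √(0.132) / (0.920)² = 0.3633 / 0.8464 = 0.4293.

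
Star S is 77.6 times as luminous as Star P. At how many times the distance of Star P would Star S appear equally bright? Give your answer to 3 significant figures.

Equal flux requires L_S/d_S² = L_P/d_P², so d_S/d_P = √(L_S/L_P)
= √(77.6) = 8.809.

8.81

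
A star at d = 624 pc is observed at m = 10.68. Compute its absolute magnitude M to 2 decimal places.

1.70

M = m − 5 log₁₀(d/10 pc) = 10.68 − 5 log₁₀(624/10)
  = 10.68 − 5 × 1.795 = 10.68 − 8.98 = 1.70.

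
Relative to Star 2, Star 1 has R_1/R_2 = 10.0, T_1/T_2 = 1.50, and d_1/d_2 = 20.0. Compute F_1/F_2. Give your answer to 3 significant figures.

1.27

L_1/L_2 = (R_1/R_2)²(T_1/T_2)⁴ = (10.0)² × (1.50)⁴ = 506.2.
F_1/F_2 = (L_1/L_2)/(d_1/d_2)² = 506.2 / (20.0)² = 1.266.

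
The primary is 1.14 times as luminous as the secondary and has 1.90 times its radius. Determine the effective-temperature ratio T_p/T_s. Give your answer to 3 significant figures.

L ∝ R²T⁴ gives T ∝ (L/R²)^(1/4), so
T_p/T_s = (1.14 / 1.90²)^(1/4) = (0.3158)^(1/4) = 0.7496.

0.750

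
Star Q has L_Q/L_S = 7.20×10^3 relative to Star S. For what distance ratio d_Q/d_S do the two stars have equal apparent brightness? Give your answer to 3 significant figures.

84.9

Equal flux requires L_Q/d_Q² = L_S/d_S², so d_Q/d_S = √(L_Q/L_S)
= √(7.20×10^3) = 84.85.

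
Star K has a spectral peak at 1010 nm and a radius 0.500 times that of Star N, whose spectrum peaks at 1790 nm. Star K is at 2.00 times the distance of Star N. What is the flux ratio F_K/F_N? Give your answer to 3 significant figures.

0.617

Wien's law: T_K/T_N = λ_N/λ_K = 1790/1010 = 1.772.
L_K/L_N = (R_K/R_N)²(T_K/T_N)⁴ = (0.500)²(1.772)⁴ = 2.466.
F_K/F_N = (L_K/L_N)/(d_K/d_N)² = 2.466/(2.00)² = 0.6166.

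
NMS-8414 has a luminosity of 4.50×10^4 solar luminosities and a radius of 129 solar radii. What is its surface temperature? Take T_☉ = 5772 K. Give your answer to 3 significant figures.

7.40×10^3 K

T/T_☉ = (L/L_☉)^(1/4) / (R/R_☉)^(1/2)
T = 5772 × (4.50×10^4)^(1/4) / √(129) = 5772 × 14.56 / 11.36 = 7402 K.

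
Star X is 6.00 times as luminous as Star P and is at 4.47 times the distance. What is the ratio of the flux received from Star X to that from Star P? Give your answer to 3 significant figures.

F = L/(4πd²), so F_X/F_P = (L_X/L_P) / (d_X/d_P)²
= 6.00 / (4.47)² = 6.00 / 19.98 = 0.3003.

0.300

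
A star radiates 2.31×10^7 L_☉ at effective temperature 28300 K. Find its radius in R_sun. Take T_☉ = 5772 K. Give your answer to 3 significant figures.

200 R_sun

R/R_☉ = √(L/L_☉) / (T/T_☉)² = √(2.31×10^7) / (4.903)²
       = 4806 / 24.04 = 199.9.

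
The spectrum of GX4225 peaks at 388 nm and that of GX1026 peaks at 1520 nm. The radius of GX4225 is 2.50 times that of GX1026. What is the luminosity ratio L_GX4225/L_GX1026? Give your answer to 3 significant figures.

Wien's law gives T ∝ 1/λ_max, so T_GX4225/T_GX1026 = λ_GX1026/λ_GX4225 = 1520/388 = 3.918.
Then L ∝ R²T⁴ gives L_GX4225/L_GX1026 = (2.50)² × (3.918)⁴ = 6.250 × 235.5 = 1472.

1.47×10^3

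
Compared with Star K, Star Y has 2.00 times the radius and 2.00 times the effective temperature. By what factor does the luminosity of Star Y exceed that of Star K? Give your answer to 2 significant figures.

64

From the Stefan–Boltzmann law, L ∝ R²T⁴, so
L_Y/L_K = (R_Y/R_K)² (T_Y/T_K)⁴ = (2.00)² × (2.00)⁴ = 4.000 × 16.00 = 64.00.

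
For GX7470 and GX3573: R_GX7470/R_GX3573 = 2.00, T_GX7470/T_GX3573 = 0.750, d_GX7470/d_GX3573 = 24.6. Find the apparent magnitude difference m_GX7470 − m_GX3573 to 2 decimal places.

L_GX7470/L_GX3573 = (2.00)²(0.750)⁴ = 1.266.
F_GX7470/F_GX3573 = (L_GX7470/L_GX3573)/(d_GX7470/d_GX3573)² = 1.266/605.2 = 0.002091.
m_GX7470 − m_GX3573 = −2.5 log₁₀(0.002091) = 6.70.

6.70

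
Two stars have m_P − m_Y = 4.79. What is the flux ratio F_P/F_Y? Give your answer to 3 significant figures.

0.0121

F_P/F_Y = 10^(−(m_P − m_Y)/2.5) = 10^(-4.79/2.5) = 10^-1.916 = 0.01213.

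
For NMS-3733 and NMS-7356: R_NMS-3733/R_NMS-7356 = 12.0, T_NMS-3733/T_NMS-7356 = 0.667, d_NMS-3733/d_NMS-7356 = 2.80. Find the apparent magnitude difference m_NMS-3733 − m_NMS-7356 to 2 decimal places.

L_NMS-3733/L_NMS-7356 = (12.0)²(0.667)⁴ = 28.50.
F_NMS-3733/F_NMS-7356 = (L_NMS-3733/L_NMS-7356)/(d_NMS-3733/d_NMS-7356)² = 28.50/7.840 = 3.635.
m_NMS-3733 − m_NMS-7356 = −2.5 log₁₀(3.635) = -1.40.

-1.40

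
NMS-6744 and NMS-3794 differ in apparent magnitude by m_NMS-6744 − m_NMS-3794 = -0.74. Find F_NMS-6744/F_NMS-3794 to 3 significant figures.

F_NMS-6744/F_NMS-3794 = 10^(−(m_NMS-6744 − m_NMS-3794)/2.5) = 10^(0.74/2.5) = 10^0.296 = 1.977.

1.98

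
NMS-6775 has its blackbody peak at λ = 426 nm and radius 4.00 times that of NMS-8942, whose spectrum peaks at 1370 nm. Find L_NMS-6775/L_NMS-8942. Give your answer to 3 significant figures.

1.71×10^3

Wien's law gives T ∝ 1/λ_max, so T_NMS-6775/T_NMS-8942 = λ_NMS-8942/λ_NMS-6775 = 1370/426 = 3.216.
Then L ∝ R²T⁴ gives L_NMS-6775/L_NMS-8942 = (4.00)² × (3.216)⁴ = 16.00 × 107.0 = 1711.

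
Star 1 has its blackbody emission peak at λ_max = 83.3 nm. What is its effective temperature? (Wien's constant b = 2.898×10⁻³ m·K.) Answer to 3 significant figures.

T = b/λ_max = 2.898×10⁻³ / (83.3×10⁻⁹) = 3.479×10^4 K.

3.48×10^4 K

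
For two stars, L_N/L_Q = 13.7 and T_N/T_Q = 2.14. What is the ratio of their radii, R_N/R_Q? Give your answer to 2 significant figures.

0.81

L ∝ R²T⁴ gives R ∝ √L / T², so
R_N/R_Q = √(13.7) / (2.14)² = 3.701 / 4.580 = 0.8082.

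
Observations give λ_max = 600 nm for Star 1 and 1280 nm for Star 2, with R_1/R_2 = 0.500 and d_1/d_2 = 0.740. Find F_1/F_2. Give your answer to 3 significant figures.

9.46

Wien's law: T_1/T_2 = λ_2/λ_1 = 1280/600 = 2.133.
L_1/L_2 = (R_1/R_2)²(T_1/T_2)⁴ = (0.500)²(2.133)⁴ = 5.178.
F_1/F_2 = (L_1/L_2)/(d_1/d_2)² = 5.178/(0.740)² = 9.456.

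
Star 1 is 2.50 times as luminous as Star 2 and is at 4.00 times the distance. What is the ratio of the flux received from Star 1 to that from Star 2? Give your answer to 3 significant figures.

0.156

F = L/(4πd²), so F_1/F_2 = (L_1/L_2) / (d_1/d_2)²
= 2.50 / (4.00)² = 2.50 / 16.00 = 0.1562.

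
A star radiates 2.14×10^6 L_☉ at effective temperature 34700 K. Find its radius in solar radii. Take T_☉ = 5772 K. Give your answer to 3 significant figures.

40.5 solar radii

R/R_☉ = √(L/L_☉) / (T/T_☉)² = √(2.14×10^6) / (6.012)²
       = 1463 / 36.14 = 40.48.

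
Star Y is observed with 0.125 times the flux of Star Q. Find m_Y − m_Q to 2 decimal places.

2.26

m_Y − m_Q = −2.5 log₁₀(F_Y/F_Q) = −2.5 log₁₀(0.125) = −2.5 × (-0.903) = 2.258.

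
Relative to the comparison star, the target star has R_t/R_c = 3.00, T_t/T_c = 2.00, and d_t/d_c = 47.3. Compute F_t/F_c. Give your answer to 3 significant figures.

0.0644

L_t/L_c = (R_t/R_c)²(T_t/T_c)⁴ = (3.00)² × (2.00)⁴ = 144.0.
F_t/F_c = (L_t/L_c)/(d_t/d_c)² = 144.0 / (47.3)² = 0.06436.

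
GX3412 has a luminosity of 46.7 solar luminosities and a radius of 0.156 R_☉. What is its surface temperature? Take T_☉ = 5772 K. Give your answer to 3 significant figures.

3.82×10^4 K

T/T_☉ = (L/L_☉)^(1/4) / (R/R_☉)^(1/2)
T = 5772 × (46.7)^(1/4) / √(0.156) = 5772 × 2.614 / 0.3950 = 3.820×10^4 K.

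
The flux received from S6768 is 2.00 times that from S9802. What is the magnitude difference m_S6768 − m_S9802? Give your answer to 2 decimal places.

m_S6768 − m_S9802 = −2.5 log₁₀(F_S6768/F_S9802) = −2.5 log₁₀(2.00) = −2.5 × (0.301) = -0.753.

-0.75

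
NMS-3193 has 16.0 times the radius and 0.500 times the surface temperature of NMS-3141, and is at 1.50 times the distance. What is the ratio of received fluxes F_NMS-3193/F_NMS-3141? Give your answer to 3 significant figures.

L_NMS-3193/L_NMS-3141 = (R_NMS-3193/R_NMS-3141)²(T_NMS-3193/T_NMS-3141)⁴ = (16.0)² × (0.500)⁴ = 16.00.
F_NMS-3193/F_NMS-3141 = (L_NMS-3193/L_NMS-3141)/(d_NMS-3193/d_NMS-3141)² = 16.00 / (1.50)² = 7.111.

7.11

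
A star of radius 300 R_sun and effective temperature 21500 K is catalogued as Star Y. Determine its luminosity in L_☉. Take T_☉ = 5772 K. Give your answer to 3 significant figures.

1.73×10^7 L_☉

L/L_☉ = (R/R_☉)² (T/T_☉)⁴ = (300)² × (21500/5772)⁴
       = 9.000×10^4 × (3.725)⁴ = 9.000×10^4 × 192.5 = 1.733×10^7.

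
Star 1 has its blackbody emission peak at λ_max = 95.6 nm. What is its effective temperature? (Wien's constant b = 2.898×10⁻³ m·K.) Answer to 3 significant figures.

T = b/λ_max = 2.898×10⁻³ / (95.6×10⁻⁹) = 3.031×10^4 K.

3.03×10^4 K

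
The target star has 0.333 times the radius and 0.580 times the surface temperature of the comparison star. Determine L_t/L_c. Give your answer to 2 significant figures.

From the Stefan–Boltzmann law, L ∝ R²T⁴, so
L_t/L_c = (R_t/R_c)² (T_t/T_c)⁴ = (0.333)² × (0.580)⁴ = 0.1109 × 0.1132 = 0.01255.

0.013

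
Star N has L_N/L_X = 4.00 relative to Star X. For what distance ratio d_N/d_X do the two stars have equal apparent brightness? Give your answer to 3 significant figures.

2.00

Equal flux requires L_N/d_N² = L_X/d_X², so d_N/d_X = √(L_N/L_X)
= √(4.00) = 2.000.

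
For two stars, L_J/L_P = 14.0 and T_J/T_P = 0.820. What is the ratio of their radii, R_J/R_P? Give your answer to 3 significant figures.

5.56

L ∝ R²T⁴ gives R ∝ √L / T², so
R_J/R_P = √(14.0) / (0.820)² = 3.742 / 0.6724 = 5.565.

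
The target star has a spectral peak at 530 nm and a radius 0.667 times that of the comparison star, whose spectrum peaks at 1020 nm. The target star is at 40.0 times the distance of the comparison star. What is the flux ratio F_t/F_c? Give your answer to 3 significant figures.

Wien's law: T_t/T_c = λ_c/λ_t = 1020/530 = 1.925.
L_t/L_c = (R_t/R_c)²(T_t/T_c)⁴ = (0.667)²(1.925)⁴ = 6.103.
F_t/F_c = (L_t/L_c)/(d_t/d_c)² = 6.103/(40.0)² = 0.003814.

0.00381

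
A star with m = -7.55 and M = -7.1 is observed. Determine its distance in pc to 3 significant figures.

8.13 pc

m − M = 5 log₁₀(d/10 pc)
-7.55 − (-7.1) = -0.45 = 5 log₁₀(d/10)
d = 10 × 10^(-0.45/5) = 10 × 10^-0.090 = 8.128 pc.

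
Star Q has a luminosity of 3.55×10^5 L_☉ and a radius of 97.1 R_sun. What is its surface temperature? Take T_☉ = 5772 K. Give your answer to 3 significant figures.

1.43×10^4 K

T/T_☉ = (L/L_☉)^(1/4) / (R/R_☉)^(1/2)
T = 5772 × (3.55×10^5)^(1/4) / √(97.1) = 5772 × 24.41 / 9.854 = 1.430×10^4 K.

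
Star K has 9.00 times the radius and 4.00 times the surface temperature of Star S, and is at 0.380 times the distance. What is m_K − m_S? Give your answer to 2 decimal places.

-12.89

L_K/L_S = (9.00)²(4.00)⁴ = 2.074×10^4.
F_K/F_S = (L_K/L_S)/(d_K/d_S)² = 2.074×10^4/0.1444 = 1.436×10^5.
m_K − m_S = −2.5 log₁₀(1.436×10^5) = -12.89.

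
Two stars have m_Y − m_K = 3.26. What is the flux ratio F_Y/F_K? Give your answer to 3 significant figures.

F_Y/F_K = 10^(−(m_Y − m_K)/2.5) = 10^(-3.26/2.5) = 10^-1.304 = 0.04966.

0.0497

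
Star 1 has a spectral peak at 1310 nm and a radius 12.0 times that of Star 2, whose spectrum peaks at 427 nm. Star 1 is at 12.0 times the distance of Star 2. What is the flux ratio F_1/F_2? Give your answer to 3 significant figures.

Wien's law: T_1/T_2 = λ_2/λ_1 = 427/1310 = 0.3260.
L_1/L_2 = (R_1/R_2)²(T_1/T_2)⁴ = (12.0)²(0.3260)⁴ = 1.626.
F_1/F_2 = (L_1/L_2)/(d_1/d_2)² = 1.626/(12.0)² = 0.01129.

0.0113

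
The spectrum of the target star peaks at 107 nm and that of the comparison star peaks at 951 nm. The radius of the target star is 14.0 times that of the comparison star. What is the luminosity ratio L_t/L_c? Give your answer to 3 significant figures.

1.22×10^6

Wien's law gives T ∝ 1/λ_max, so T_t/T_c = λ_c/λ_t = 951/107 = 8.888.
Then L ∝ R²T⁴ gives L_t/L_c = (14.0)² × (8.888)⁴ = 196.0 × 6240 = 1.223×10^6.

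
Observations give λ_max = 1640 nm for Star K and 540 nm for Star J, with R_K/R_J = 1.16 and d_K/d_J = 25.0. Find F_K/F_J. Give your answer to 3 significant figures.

2.53×10^-5

Wien's law: T_K/T_J = λ_J/λ_K = 540/1640 = 0.3293.
L_K/L_J = (R_K/R_J)²(T_K/T_J)⁴ = (1.16)²(0.3293)⁴ = 0.01582.
F_K/F_J = (L_K/L_J)/(d_K/d_J)² = 0.01582/(25.0)² = 2.531×10^-5.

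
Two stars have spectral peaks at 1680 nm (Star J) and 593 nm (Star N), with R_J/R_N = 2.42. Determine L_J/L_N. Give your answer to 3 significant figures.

Wien's law gives T ∝ 1/λ_max, so T_J/T_N = λ_N/λ_J = 593/1680 = 0.3530.
Then L ∝ R²T⁴ gives L_J/L_N = (2.42)² × (0.3530)⁴ = 5.856 × 0.01552 = 0.09091.

0.0909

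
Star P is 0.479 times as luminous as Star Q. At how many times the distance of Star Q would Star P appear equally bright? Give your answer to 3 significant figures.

0.692

Equal flux requires L_P/d_P² = L_Q/d_Q², so d_P/d_Q = √(L_P/L_Q)
= √(0.479) = 0.6921.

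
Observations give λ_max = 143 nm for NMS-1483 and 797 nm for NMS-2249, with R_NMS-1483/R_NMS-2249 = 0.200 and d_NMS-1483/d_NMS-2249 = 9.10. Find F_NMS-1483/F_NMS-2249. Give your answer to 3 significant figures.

Wien's law: T_NMS-1483/T_NMS-2249 = λ_NMS-2249/λ_NMS-1483 = 797/143 = 5.573.
L_NMS-1483/L_NMS-2249 = (R_NMS-1483/R_NMS-2249)²(T_NMS-1483/T_NMS-2249)⁴ = (0.200)²(5.573)⁴ = 38.60.
F_NMS-1483/F_NMS-2249 = (L_NMS-1483/L_NMS-2249)/(d_NMS-1483/d_NMS-2249)² = 38.60/(9.10)² = 0.4661.

0.466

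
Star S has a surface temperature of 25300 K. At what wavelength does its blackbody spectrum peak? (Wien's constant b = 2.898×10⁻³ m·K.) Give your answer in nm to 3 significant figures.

115 nm

λ_max = b/T = 2.898×10⁻³ / 25300 = 1.15×10^-7 m = 114.5 nm.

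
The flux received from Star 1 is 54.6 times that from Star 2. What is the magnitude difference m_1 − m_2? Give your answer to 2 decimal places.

m_1 − m_2 = −2.5 log₁₀(F_1/F_2) = −2.5 log₁₀(54.6) = −2.5 × (1.737) = -4.343.

-4.34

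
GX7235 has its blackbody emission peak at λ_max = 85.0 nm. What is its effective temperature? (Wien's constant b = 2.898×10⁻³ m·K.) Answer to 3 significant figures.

T = b/λ_max = 2.898×10⁻³ / (85.0×10⁻⁹) = 3.409×10^4 K.

3.41×10^4 K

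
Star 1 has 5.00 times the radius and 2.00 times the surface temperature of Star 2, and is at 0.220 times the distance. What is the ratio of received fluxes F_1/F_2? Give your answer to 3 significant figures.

8.26×10^3

L_1/L_2 = (R_1/R_2)²(T_1/T_2)⁴ = (5.00)² × (2.00)⁴ = 400.0.
F_1/F_2 = (L_1/L_2)/(d_1/d_2)² = 400.0 / (0.220)² = 8264.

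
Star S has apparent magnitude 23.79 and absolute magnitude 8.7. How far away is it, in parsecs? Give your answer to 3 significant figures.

m − M = 5 log₁₀(d/10 pc)
23.79 − (8.7) = 15.09 = 5 log₁₀(d/10)
d = 10 × 10^(15.09/5) = 10 × 10^3.018 = 1.042×10^4 pc.

1.04×10^4 pc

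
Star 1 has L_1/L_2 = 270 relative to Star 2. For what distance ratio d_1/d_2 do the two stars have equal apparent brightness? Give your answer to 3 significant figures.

16.4

Equal flux requires L_1/d_1² = L_2/d_2², so d_1/d_2 = √(L_1/L_2)
= √(270) = 16.43.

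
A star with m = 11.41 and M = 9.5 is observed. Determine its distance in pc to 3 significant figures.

24.1 pc

m − M = 5 log₁₀(d/10 pc)
11.41 − (9.5) = 1.91 = 5 log₁₀(d/10)
d = 10 × 10^(1.91/5) = 10 × 10^0.382 = 24.10 pc.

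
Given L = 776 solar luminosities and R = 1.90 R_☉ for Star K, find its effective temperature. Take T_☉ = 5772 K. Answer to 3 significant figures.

2.21×10^4 K

T/T_☉ = (L/L_☉)^(1/4) / (R/R_☉)^(1/2)
T = 5772 × (776)^(1/4) / √(1.90) = 5772 × 5.278 / 1.378 = 2.210×10^4 K.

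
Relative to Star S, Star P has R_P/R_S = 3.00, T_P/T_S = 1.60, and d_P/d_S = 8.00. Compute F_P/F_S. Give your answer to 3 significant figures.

L_P/L_S = (R_P/R_S)²(T_P/T_S)⁴ = (3.00)² × (1.60)⁴ = 58.98.
F_P/F_S = (L_P/L_S)/(d_P/d_S)² = 58.98 / (8.00)² = 0.9216.

0.922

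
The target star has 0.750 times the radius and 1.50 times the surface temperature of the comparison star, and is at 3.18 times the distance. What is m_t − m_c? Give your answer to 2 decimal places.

1.38

L_t/L_c = (0.750)²(1.50)⁴ = 2.848.
F_t/F_c = (L_t/L_c)/(d_t/d_c)² = 2.848/10.11 = 0.2816.
m_t − m_c = −2.5 log₁₀(0.2816) = 1.38.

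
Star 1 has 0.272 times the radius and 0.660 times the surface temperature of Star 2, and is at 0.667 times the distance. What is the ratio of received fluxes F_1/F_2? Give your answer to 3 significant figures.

0.0316

L_1/L_2 = (R_1/R_2)²(T_1/T_2)⁴ = (0.272)² × (0.660)⁴ = 0.01404.
F_1/F_2 = (L_1/L_2)/(d_1/d_2)² = 0.01404 / (0.667)² = 0.03155.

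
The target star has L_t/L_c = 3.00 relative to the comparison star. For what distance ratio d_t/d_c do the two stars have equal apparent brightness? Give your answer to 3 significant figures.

1.73

Equal flux requires L_t/d_t² = L_c/d_c², so d_t/d_c = √(L_t/L_c)
= √(3.00) = 1.732.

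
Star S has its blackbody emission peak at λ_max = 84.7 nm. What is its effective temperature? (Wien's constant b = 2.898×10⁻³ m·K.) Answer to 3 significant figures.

3.42×10^4 K

T = b/λ_max = 2.898×10⁻³ / (84.7×10⁻⁹) = 3.421×10^4 K.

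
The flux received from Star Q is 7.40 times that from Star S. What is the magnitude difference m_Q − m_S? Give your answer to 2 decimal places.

m_Q − m_S = −2.5 log₁₀(F_Q/F_S) = −2.5 log₁₀(7.40) = −2.5 × (0.869) = -2.173.

-2.17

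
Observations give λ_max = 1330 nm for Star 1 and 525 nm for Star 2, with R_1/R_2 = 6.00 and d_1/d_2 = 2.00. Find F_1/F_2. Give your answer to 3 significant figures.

Wien's law: T_1/T_2 = λ_2/λ_1 = 525/1330 = 0.3947.
L_1/L_2 = (R_1/R_2)²(T_1/T_2)⁴ = (6.00)²(0.3947)⁴ = 0.8740.
F_1/F_2 = (L_1/L_2)/(d_1/d_2)² = 0.8740/(2.00)² = 0.2185.

0.219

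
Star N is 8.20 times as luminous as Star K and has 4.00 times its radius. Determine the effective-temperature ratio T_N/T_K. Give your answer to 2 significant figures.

0.85

L ∝ R²T⁴ gives T ∝ (L/R²)^(1/4), so
T_N/T_K = (8.20 / 4.00²)^(1/4) = (0.5125)^(1/4) = 0.8461.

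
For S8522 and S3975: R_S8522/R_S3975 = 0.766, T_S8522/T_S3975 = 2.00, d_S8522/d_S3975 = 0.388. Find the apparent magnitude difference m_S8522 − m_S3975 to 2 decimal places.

-4.49

L_S8522/L_S3975 = (0.766)²(2.00)⁴ = 9.388.
F_S8522/F_S3975 = (L_S8522/L_S3975)/(d_S8522/d_S3975)² = 9.388/0.1505 = 62.36.
m_S8522 − m_S3975 = −2.5 log₁₀(62.36) = -4.49.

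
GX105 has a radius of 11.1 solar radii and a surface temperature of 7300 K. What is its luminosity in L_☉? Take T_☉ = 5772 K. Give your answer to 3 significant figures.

L/L_☉ = (R/R_☉)² (T/T_☉)⁴ = (11.1)² × (7300/5772)⁴
       = 123.2 × (1.265)⁴ = 123.2 × 2.559 = 315.2.

315 L_☉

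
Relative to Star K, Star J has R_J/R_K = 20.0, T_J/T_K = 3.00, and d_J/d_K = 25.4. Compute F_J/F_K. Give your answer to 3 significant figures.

50.2

L_J/L_K = (R_J/R_K)²(T_J/T_K)⁴ = (20.0)² × (3.00)⁴ = 3.240×10^4.
F_J/F_K = (L_J/L_K)/(d_J/d_K)² = 3.240×10^4 / (25.4)² = 50.22.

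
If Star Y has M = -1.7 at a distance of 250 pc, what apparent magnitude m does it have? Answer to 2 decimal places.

5.29

m = M + 5 log₁₀(d/10 pc) = -1.7 + 5 log₁₀(250/10)
  = -1.7 + 5 × 1.398 = -1.7 + 6.99 = 5.29.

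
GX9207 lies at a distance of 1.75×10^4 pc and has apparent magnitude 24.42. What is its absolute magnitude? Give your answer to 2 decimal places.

M = m − 5 log₁₀(d/10 pc) = 24.42 − 5 log₁₀(1.75×10^4/10)
  = 24.42 − 5 × 3.243 = 24.42 − 16.22 = 8.20.

8.20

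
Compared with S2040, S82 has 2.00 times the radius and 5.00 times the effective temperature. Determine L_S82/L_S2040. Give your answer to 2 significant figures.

From the Stefan–Boltzmann law, L ∝ R²T⁴, so
L_S82/L_S2040 = (R_S82/R_S2040)² (T_S82/T_S2040)⁴ = (2.00)² × (5.00)⁴ = 4.000 × 625.0 = 2500.

2.5×10^3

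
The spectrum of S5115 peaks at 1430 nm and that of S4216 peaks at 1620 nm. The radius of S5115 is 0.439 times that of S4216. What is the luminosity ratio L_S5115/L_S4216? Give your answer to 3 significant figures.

0.317

Wien's law gives T ∝ 1/λ_max, so T_S5115/T_S4216 = λ_S4216/λ_S5115 = 1620/1430 = 1.133.
Then L ∝ R²T⁴ gives L_S5115/L_S4216 = (0.439)² × (1.133)⁴ = 0.1927 × 1.647 = 0.3174.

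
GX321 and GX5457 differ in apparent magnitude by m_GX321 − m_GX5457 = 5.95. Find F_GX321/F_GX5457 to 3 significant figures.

0.00417

F_GX321/F_GX5457 = 10^(−(m_GX321 − m_GX5457)/2.5) = 10^(-5.95/2.5) = 10^-2.380 = 0.004169.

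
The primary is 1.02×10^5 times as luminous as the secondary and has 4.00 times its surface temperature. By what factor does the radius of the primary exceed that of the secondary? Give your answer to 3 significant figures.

L ∝ R²T⁴ gives R ∝ √L / T², so
R_p/R_s = √(1.02×10^5) / (4.00)² = 319.4 / 16.00 = 19.96.

20.0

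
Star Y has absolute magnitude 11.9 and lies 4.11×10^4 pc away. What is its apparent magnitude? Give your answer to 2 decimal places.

m = M + 5 log₁₀(d/10 pc) = 11.9 + 5 log₁₀(4.11×10^4/10)
  = 11.9 + 5 × 3.614 = 11.9 + 18.07 = 29.97.

29.97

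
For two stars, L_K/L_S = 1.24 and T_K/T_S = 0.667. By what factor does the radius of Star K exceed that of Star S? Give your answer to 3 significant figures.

2.50

L ∝ R²T⁴ gives R ∝ √L / T², so
R_K/R_S = √(1.24) / (0.667)² = 1.114 / 0.4449 = 2.503.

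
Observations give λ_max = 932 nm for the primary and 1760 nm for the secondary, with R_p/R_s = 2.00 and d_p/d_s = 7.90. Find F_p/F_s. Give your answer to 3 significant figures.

0.815

Wien's law: T_p/T_s = λ_s/λ_p = 1760/932 = 1.888.
L_p/L_s = (R_p/R_s)²(T_p/T_s)⁴ = (2.00)²(1.888)⁴ = 50.87.
F_p/F_s = (L_p/L_s)/(d_p/d_s)² = 50.87/(7.90)² = 0.8151.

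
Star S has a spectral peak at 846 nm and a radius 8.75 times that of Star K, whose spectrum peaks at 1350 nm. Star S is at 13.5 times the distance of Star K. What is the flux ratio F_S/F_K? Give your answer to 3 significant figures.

2.72

Wien's law: T_S/T_K = λ_K/λ_S = 1350/846 = 1.596.
L_S/L_K = (R_S/R_K)²(T_S/T_K)⁴ = (8.75)²(1.596)⁴ = 496.4.
F_S/F_K = (L_S/L_K)/(d_S/d_K)² = 496.4/(13.5)² = 2.724.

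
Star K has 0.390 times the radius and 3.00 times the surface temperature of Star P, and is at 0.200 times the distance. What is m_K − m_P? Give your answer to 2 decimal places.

-6.22

L_K/L_P = (0.390)²(3.00)⁴ = 12.32.
F_K/F_P = (L_K/L_P)/(d_K/d_P)² = 12.32/0.04000 = 308.0.
m_K − m_P = −2.5 log₁₀(308.0) = -6.22.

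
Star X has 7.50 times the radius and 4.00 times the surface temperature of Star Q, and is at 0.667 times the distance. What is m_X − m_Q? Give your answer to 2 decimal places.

-11.28

L_X/L_Q = (7.50)²(4.00)⁴ = 1.440×10^4.
F_X/F_Q = (L_X/L_Q)/(d_X/d_Q)² = 1.440×10^4/0.4449 = 3.237×10^4.
m_X − m_Q = −2.5 log₁₀(3.237×10^4) = -11.28.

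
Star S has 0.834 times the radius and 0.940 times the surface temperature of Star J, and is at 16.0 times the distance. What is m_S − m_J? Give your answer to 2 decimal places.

L_S/L_J = (0.834)²(0.940)⁴ = 0.5431.
F_S/F_J = (L_S/L_J)/(d_S/d_J)² = 0.5431/256.0 = 0.002121.
m_S − m_J = −2.5 log₁₀(0.002121) = 6.68.

6.68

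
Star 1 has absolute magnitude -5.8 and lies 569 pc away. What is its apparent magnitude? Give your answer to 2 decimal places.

m = M + 5 log₁₀(d/10 pc) = -5.8 + 5 log₁₀(569/10)
  = -5.8 + 5 × 1.755 = -5.8 + 8.78 = 2.98.

2.98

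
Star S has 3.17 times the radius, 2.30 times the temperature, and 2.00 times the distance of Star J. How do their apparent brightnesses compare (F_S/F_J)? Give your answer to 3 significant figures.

70.3

L_S/L_J = (R_S/R_J)²(T_S/T_J)⁴ = (3.17)² × (2.30)⁴ = 281.2.
F_S/F_J = (L_S/L_J)/(d_S/d_J)² = 281.2 / (2.00)² = 70.30.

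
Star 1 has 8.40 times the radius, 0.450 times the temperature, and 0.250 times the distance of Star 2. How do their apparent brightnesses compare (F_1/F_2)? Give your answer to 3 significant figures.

L_1/L_2 = (R_1/R_2)²(T_1/T_2)⁴ = (8.40)² × (0.450)⁴ = 2.893.
F_1/F_2 = (L_1/L_2)/(d_1/d_2)² = 2.893 / (0.250)² = 46.29.

46.3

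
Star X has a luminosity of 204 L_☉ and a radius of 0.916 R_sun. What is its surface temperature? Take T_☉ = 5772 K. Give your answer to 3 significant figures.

2.28×10^4 K

T/T_☉ = (L/L_☉)^(1/4) / (R/R_☉)^(1/2)
T = 5772 × (204)^(1/4) / √(0.916) = 5772 × 3.779 / 0.9571 = 2.279×10^4 K.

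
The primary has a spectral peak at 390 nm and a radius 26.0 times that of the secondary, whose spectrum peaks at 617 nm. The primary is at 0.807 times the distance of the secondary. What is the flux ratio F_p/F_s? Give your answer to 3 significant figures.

6.50×10^3

Wien's law: T_p/T_s = λ_s/λ_p = 617/390 = 1.582.
L_p/L_s = (R_p/R_s)²(T_p/T_s)⁴ = (26.0)²(1.582)⁴ = 4235.
F_p/F_s = (L_p/L_s)/(d_p/d_s)² = 4235/(0.807)² = 6503.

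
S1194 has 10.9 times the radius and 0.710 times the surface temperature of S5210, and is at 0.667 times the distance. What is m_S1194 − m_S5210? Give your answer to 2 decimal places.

-4.58

L_S1194/L_S5210 = (10.9)²(0.710)⁴ = 30.19.
F_S1194/F_S5210 = (L_S1194/L_S5210)/(d_S1194/d_S5210)² = 30.19/0.4449 = 67.86.
m_S1194 − m_S5210 = −2.5 log₁₀(67.86) = -4.58.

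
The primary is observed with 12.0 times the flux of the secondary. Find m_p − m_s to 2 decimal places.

-2.70

m_p − m_s = −2.5 log₁₀(F_p/F_s) = −2.5 log₁₀(12.0) = −2.5 × (1.079) = -2.698.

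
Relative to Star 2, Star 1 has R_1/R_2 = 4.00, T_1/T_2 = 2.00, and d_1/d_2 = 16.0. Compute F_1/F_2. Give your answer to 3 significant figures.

1.00

L_1/L_2 = (R_1/R_2)²(T_1/T_2)⁴ = (4.00)² × (2.00)⁴ = 256.0.
F_1/F_2 = (L_1/L_2)/(d_1/d_2)² = 256.0 / (16.0)² = 1.000.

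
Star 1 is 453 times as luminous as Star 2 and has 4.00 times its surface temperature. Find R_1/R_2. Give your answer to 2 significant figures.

L ∝ R²T⁴ gives R ∝ √L / T², so
R_1/R_2 = √(453) / (4.00)² = 21.28 / 16.00 = 1.330.

1.3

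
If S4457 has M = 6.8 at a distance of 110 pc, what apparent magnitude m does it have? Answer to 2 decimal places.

m = M + 5 log₁₀(d/10 pc) = 6.8 + 5 log₁₀(110/10)
  = 6.8 + 5 × 1.041 = 6.8 + 5.21 = 12.01.

12.01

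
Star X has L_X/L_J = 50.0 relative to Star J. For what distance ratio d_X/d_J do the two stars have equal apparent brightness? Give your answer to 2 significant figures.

Equal flux requires L_X/d_X² = L_J/d_J², so d_X/d_J = √(L_X/L_J)
= √(50.0) = 7.071.

7.1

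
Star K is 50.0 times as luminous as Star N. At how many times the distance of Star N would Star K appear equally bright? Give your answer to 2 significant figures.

Equal flux requires L_K/d_K² = L_N/d_N², so d_K/d_N = √(L_K/L_N)
= √(50.0) = 7.071.

7.1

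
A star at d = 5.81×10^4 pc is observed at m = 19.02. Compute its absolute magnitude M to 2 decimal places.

M = m − 5 log₁₀(d/10 pc) = 19.02 − 5 log₁₀(5.81×10^4/10)
  = 19.02 − 5 × 3.764 = 19.02 − 18.82 = 0.20.

0.20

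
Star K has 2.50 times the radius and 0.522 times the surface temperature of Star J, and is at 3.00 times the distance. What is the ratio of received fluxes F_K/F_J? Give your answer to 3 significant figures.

L_K/L_J = (R_K/R_J)²(T_K/T_J)⁴ = (2.50)² × (0.522)⁴ = 0.4640.
F_K/F_J = (L_K/L_J)/(d_K/d_J)² = 0.4640 / (3.00)² = 0.05156.

0.0516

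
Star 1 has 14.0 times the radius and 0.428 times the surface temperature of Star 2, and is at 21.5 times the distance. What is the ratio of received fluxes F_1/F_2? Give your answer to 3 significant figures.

0.0142

L_1/L_2 = (R_1/R_2)²(T_1/T_2)⁴ = (14.0)² × (0.428)⁴ = 6.577.
F_1/F_2 = (L_1/L_2)/(d_1/d_2)² = 6.577 / (21.5)² = 0.01423.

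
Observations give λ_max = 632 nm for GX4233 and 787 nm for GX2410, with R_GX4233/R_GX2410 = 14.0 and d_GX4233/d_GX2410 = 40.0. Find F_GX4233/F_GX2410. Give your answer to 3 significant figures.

Wien's law: T_GX4233/T_GX2410 = λ_GX2410/λ_GX4233 = 787/632 = 1.245.
L_GX4233/L_GX2410 = (R_GX4233/R_GX2410)²(T_GX4233/T_GX2410)⁴ = (14.0)²(1.245)⁴ = 471.3.
F_GX4233/F_GX2410 = (L_GX4233/L_GX2410)/(d_GX4233/d_GX2410)² = 471.3/(40.0)² = 0.2946.

0.295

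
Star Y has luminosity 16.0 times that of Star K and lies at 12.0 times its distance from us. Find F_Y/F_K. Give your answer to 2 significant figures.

0.11

F = L/(4πd²), so F_Y/F_K = (L_Y/L_K) / (d_Y/d_K)²
= 16.0 / (12.0)² = 16.0 / 144.0 = 0.1111.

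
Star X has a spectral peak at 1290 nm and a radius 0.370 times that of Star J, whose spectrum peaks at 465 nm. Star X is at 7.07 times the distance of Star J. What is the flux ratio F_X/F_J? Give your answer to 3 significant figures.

Wien's law: T_X/T_J = λ_J/λ_X = 465/1290 = 0.3605.
L_X/L_J = (R_X/R_J)²(T_X/T_J)⁴ = (0.370)²(0.3605)⁴ = 0.002311.
F_X/F_J = (L_X/L_J)/(d_X/d_J)² = 0.002311/(7.07)² = 4.624×10^-5.

4.62×10^-5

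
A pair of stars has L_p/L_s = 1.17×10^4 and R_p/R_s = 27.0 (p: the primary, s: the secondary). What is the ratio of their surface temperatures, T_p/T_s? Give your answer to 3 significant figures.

2.00

L ∝ R²T⁴ gives T ∝ (L/R²)^(1/4), so
T_p/T_s = (1.17×10^4 / 27.0²)^(1/4) = (16.05)^(1/4) = 2.002.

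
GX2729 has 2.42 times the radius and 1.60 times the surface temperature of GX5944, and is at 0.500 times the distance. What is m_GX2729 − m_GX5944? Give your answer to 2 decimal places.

L_GX2729/L_GX5944 = (2.42)²(1.60)⁴ = 38.38.
F_GX2729/F_GX5944 = (L_GX2729/L_GX5944)/(d_GX2729/d_GX5944)² = 38.38/0.2500 = 153.5.
m_GX2729 − m_GX5944 = −2.5 log₁₀(153.5) = -5.47.

-5.47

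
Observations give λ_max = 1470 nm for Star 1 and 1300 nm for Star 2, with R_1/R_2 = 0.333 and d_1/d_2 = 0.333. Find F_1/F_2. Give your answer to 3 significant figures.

Wien's law: T_1/T_2 = λ_2/λ_1 = 1300/1470 = 0.8844.
L_1/L_2 = (R_1/R_2)²(T_1/T_2)⁴ = (0.333)²(0.8844)⁴ = 0.06783.
F_1/F_2 = (L_1/L_2)/(d_1/d_2)² = 0.06783/(0.333)² = 0.6117.

0.612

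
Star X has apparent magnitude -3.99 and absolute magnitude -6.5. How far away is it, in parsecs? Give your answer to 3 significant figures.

m − M = 5 log₁₀(d/10 pc)
-3.99 − (-6.5) = 2.51 = 5 log₁₀(d/10)
d = 10 × 10^(2.51/5) = 10 × 10^0.502 = 31.77 pc.

31.8 pc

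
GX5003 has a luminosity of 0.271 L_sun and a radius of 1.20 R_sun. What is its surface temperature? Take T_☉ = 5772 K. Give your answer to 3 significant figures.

3.80×10^3 K

T/T_☉ = (L/L_☉)^(1/4) / (R/R_☉)^(1/2)
T = 5772 × (0.271)^(1/4) / √(1.20) = 5772 × 0.7215 / 1.095 = 3802 K.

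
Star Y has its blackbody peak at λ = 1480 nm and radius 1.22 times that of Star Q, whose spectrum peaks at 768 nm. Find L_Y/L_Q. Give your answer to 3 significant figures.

Wien's law gives T ∝ 1/λ_max, so T_Y/T_Q = λ_Q/λ_Y = 768/1480 = 0.5189.
Then L ∝ R²T⁴ gives L_Y/L_Q = (1.22)² × (0.5189)⁴ = 1.488 × 0.07251 = 0.1079.

0.108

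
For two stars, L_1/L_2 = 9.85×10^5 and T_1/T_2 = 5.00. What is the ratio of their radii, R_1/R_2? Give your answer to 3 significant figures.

39.7

L ∝ R²T⁴ gives R ∝ √L / T², so
R_1/R_2 = √(9.85×10^5) / (5.00)² = 992.5 / 25.00 = 39.70.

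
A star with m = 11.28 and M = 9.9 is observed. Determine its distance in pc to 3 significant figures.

m − M = 5 log₁₀(d/10 pc)
11.28 − (9.9) = 1.38 = 5 log₁₀(d/10)
d = 10 × 10^(1.38/5) = 10 × 10^0.276 = 18.88 pc.

18.9 pc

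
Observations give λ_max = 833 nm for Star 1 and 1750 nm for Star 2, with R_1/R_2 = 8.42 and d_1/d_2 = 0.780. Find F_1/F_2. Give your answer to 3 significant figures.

2.27×10^3

Wien's law: T_1/T_2 = λ_2/λ_1 = 1750/833 = 2.101.
L_1/L_2 = (R_1/R_2)²(T_1/T_2)⁴ = (8.42)²(2.101)⁴ = 1381.
F_1/F_2 = (L_1/L_2)/(d_1/d_2)² = 1381/(0.780)² = 2270.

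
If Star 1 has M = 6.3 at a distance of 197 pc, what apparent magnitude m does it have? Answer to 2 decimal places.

m = M + 5 log₁₀(d/10 pc) = 6.3 + 5 log₁₀(197/10)
  = 6.3 + 5 × 1.294 = 6.3 + 6.47 = 12.77.

12.77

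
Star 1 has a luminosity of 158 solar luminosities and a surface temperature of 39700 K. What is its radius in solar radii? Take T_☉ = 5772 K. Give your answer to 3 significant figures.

R/R_☉ = √(L/L_☉) / (T/T_☉)² = √(158) / (6.878)²
       = 12.57 / 47.31 = 0.2657.

0.266 solar radii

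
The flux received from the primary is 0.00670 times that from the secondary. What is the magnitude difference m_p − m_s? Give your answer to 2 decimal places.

m_p − m_s = −2.5 log₁₀(F_p/F_s) = −2.5 log₁₀(0.00670) = −2.5 × (-2.174) = 5.435.

5.43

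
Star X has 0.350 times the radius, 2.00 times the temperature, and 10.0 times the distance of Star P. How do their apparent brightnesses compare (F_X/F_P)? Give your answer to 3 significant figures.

0.0196

L_X/L_P = (R_X/R_P)²(T_X/T_P)⁴ = (0.350)² × (2.00)⁴ = 1.960.
F_X/F_P = (L_X/L_P)/(d_X/d_P)² = 1.960 / (10.0)² = 0.01960.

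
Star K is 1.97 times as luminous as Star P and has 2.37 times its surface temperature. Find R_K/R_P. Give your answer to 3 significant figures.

0.250

L ∝ R²T⁴ gives R ∝ √L / T², so
R_K/R_P = √(1.97) / (2.37)² = 1.404 / 5.617 = 0.2499.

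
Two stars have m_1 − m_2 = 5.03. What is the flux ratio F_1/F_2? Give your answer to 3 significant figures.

0.00973

F_1/F_2 = 10^(−(m_1 − m_2)/2.5) = 10^(-5.03/2.5) = 10^-2.012 = 0.009727.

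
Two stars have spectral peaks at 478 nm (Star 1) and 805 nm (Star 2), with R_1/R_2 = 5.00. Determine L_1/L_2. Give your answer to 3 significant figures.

Wien's law gives T ∝ 1/λ_max, so T_1/T_2 = λ_2/λ_1 = 805/478 = 1.684.
Then L ∝ R²T⁴ gives L_1/L_2 = (5.00)² × (1.684)⁴ = 25.00 × 8.044 = 201.1.

201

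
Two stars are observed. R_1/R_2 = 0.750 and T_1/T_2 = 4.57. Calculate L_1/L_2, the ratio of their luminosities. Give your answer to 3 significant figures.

245

From the Stefan–Boltzmann law, L ∝ R²T⁴, so
L_1/L_2 = (R_1/R_2)² (T_1/T_2)⁴ = (0.750)² × (4.57)⁴ = 0.5625 × 436.2 = 245.4.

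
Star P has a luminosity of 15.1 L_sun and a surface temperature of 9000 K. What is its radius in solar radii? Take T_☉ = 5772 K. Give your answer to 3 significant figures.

1.60 solar radii

R/R_☉ = √(L/L_☉) / (T/T_☉)² = √(15.1) / (1.559)²
       = 3.886 / 2.431 = 1.598.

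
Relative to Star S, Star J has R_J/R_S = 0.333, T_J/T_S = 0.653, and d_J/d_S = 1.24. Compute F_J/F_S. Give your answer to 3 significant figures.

0.0131

L_J/L_S = (R_J/R_S)²(T_J/T_S)⁴ = (0.333)² × (0.653)⁴ = 0.02016.
F_J/F_S = (L_J/L_S)/(d_J/d_S)² = 0.02016 / (1.24)² = 0.01311.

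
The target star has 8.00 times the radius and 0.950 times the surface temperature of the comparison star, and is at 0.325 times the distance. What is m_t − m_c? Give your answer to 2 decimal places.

L_t/L_c = (8.00)²(0.950)⁴ = 52.13.
F_t/F_c = (L_t/L_c)/(d_t/d_c)² = 52.13/0.1056 = 493.5.
m_t − m_c = −2.5 log₁₀(493.5) = -6.73.

-6.73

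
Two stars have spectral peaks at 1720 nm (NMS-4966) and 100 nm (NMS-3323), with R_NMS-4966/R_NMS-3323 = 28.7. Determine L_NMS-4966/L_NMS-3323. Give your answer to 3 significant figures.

Wien's law gives T ∝ 1/λ_max, so T_NMS-4966/T_NMS-3323 = λ_NMS-3323/λ_NMS-4966 = 100/1720 = 0.05814.
Then L ∝ R²T⁴ gives L_NMS-4966/L_NMS-3323 = (28.7)² × (0.05814)⁴ = 823.7 × 1.143×10^-5 = 0.009411.

0.00941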